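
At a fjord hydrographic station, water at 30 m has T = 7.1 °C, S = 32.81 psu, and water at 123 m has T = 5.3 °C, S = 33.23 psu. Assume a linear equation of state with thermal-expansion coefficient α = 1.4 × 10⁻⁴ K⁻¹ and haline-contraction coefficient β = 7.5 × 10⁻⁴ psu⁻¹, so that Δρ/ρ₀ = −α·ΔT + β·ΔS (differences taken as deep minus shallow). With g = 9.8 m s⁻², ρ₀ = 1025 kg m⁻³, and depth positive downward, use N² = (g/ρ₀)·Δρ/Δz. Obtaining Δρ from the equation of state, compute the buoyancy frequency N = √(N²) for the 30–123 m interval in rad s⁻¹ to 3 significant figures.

7.73 × 10⁻³ rad s⁻¹

ΔT = -1.8 K, ΔS = +0.42 psu (deep − shallow).
Δρ/ρ₀ = −αΔT + βΔS = 2.52 × 10⁻⁴ + 3.15 × 10⁻⁴ = 5.67 × 10⁻⁴, so Δρ ≈ 0.5812 kg m⁻³.
N² = (g/ρ₀)·Δρ/Δz = g·(Δρ/ρ₀)/Δz = 9.8 × 5.67 × 10⁻⁴ / 93 = 5.9748 × 10⁻⁵ s⁻².
N = √(5.9748 × 10⁻⁵) = 7.7297 × 10⁻³ rad s⁻¹ ≈ 7.73 × 10⁻³ rad s⁻¹.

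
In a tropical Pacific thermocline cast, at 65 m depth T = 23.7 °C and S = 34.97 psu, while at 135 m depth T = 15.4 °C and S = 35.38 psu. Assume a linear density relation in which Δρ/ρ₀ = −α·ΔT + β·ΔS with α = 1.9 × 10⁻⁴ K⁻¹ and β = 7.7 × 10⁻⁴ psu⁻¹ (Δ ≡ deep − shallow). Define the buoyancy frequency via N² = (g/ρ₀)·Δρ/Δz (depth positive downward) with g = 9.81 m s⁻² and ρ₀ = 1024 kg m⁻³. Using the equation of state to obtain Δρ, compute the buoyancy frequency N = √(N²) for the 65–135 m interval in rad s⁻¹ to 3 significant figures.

0.0163 rad s⁻¹

ΔT = -8.3 K, ΔS = +0.41 psu (deep − shallow).
Δρ/ρ₀ = −αΔT + βΔS = 1.577 × 10⁻³ + 3.157 × 10⁻⁴ = 1.8927 × 10⁻³, so Δρ ≈ 1.938 kg m⁻³.
N² = (g/ρ₀)·Δρ/Δz = g·(Δρ/ρ₀)/Δz = 9.81 × 1.8927 × 10⁻³ / 70 = 2.6525 × 10⁻⁴ s⁻².
N = √(2.6525 × 10⁻⁴) = 0.016286 rad s⁻¹ ≈ 0.0163 rad s⁻¹.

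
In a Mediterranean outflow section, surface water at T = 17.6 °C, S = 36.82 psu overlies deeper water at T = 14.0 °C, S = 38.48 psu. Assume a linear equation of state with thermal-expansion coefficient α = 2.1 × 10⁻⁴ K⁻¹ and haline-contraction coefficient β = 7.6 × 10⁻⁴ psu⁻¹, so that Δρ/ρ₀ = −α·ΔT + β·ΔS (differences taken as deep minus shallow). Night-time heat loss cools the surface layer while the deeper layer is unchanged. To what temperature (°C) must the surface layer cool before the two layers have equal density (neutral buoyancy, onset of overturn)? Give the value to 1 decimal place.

Neutral buoyancy requires Δρ = 0, i.e. −α(T_deep − T_surf′) + β(S_deep − S_surf) = 0.
T_surf′ = T_deep − (β/α)·ΔS = 14.0 − (7.6 × 10⁻⁴/2.1 × 10⁻⁴)·(+1.66) = 7.992 °C.
Cooling required: 17.6 − (7.992) = 9.608 °C.

8.0 °C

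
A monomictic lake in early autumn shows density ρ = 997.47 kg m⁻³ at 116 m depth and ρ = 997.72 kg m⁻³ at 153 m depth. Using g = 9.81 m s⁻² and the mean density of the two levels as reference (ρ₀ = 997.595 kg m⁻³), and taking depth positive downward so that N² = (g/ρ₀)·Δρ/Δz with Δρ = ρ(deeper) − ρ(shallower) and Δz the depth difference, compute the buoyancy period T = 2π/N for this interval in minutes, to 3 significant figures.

12.8 min

Δρ = 997.72 − 997.47 = 0.25 kg m⁻³ over Δz = 153 − 116 = 37 m.
N² = (9.81/997.595) × (0.25/37) = 6.6444 × 10⁻⁵ s⁻².
N = √(6.6444 × 10⁻⁵) = 8.1513 × 10⁻³ rad s⁻¹, so T = 2π/N = 770.82 s = 12.847 min ≈ 12.8 min.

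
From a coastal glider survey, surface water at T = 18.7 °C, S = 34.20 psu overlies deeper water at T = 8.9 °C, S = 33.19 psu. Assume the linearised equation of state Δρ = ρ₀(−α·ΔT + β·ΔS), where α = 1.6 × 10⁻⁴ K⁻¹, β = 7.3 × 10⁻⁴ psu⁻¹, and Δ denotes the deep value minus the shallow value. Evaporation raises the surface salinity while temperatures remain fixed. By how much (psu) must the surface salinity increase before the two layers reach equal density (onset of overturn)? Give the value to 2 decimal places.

Neutral buoyancy requires −α(T_deep − T_surf) + β(S_deep − S_surf′) = 0.
S_surf′ = S_deep − (α/β)·ΔT = 33.19 − (1.6 × 10⁻⁴/7.3 × 10⁻⁴)·(-9.8) = 35.3379 psu.
Increase required: 35.3379 − 34.20 = 1.1379 psu.

1.14 psu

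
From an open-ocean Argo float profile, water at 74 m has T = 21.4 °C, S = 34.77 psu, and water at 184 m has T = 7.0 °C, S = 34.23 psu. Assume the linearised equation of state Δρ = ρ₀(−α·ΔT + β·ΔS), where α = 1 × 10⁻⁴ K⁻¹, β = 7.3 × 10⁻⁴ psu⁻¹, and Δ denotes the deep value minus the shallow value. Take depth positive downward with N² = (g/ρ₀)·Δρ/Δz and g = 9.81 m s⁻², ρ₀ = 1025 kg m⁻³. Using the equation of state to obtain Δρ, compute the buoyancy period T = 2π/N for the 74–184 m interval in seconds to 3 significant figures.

651 s

ΔT = -14.4 K, ΔS = -0.54 psu (deep − shallow).
Δρ/ρ₀ = −αΔT + βΔS = 1.44 × 10⁻³ − 3.942 × 10⁻⁴ = 1.0458 × 10⁻³, so Δρ ≈ 1.072 kg m⁻³.
N² = (g/ρ₀)·Δρ/Δz = g·(Δρ/ρ₀)/Δz = 9.81 × 1.0458 × 10⁻³ / 110 = 9.3266 × 10⁻⁵ s⁻².
N = √(9.3266 × 10⁻⁵) = 9.6574 × 10⁻³ rad s⁻¹ → T = 2π/N = 650.61 s ≈ 651 s.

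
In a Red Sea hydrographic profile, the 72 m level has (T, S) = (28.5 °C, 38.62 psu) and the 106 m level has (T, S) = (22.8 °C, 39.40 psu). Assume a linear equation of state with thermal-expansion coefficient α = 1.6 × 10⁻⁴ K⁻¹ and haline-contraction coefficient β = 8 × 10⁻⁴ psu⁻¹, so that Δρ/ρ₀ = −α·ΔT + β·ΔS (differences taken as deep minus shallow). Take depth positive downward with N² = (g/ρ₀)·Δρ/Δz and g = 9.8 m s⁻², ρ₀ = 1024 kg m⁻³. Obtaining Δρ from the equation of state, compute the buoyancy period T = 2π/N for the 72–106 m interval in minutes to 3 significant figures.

4.98 min

ΔT = -5.7 K, ΔS = +0.78 psu (deep − shallow).
Δρ/ρ₀ = −αΔT + βΔS = 9.12 × 10⁻⁴ + 6.24 × 10⁻⁴ = 1.536 × 10⁻³, so Δρ ≈ 1.573 kg m⁻³.
N² = (g/ρ₀)·Δρ/Δz = g·(Δρ/ρ₀)/Δz = 9.8 × 1.536 × 10⁻³ / 34 = 4.4273 × 10⁻⁴ s⁻².
N = √(4.4273 × 10⁻⁴) = 0.021041 rad s⁻¹ → T = 2π/N = 298.62 s = 4.9770 min ≈ 4.98 min.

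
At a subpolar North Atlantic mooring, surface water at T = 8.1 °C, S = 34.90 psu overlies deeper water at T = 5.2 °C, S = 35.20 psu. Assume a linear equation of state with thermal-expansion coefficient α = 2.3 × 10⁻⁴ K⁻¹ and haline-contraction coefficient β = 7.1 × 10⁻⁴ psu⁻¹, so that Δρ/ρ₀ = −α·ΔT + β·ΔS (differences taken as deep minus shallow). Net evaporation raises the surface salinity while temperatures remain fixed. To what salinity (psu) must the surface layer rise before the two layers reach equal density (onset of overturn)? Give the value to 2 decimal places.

Neutral buoyancy requires −α(T_deep − T_surf) + β(S_deep − S_surf′) = 0.
S_surf′ = S_deep − (α/β)·ΔT = 35.20 − (2.3 × 10⁻⁴/7.1 × 10⁻⁴)·(-2.9) = 36.1394 psu.
Increase required: 36.1394 − 34.90 = 1.2394 psu.

36.14 psu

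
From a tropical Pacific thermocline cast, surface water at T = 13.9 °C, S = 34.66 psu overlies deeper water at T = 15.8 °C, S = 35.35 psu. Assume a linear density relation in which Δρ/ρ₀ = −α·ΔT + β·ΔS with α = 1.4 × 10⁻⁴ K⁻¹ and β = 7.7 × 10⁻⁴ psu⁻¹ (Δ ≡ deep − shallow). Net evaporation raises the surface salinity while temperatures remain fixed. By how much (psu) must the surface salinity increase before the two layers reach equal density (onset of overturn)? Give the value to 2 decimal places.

Neutral buoyancy requires −α(T_deep − T_surf) + β(S_deep − S_surf′) = 0.
S_surf′ = S_deep − (α/β)·ΔT = 35.35 − (1.4 × 10⁻⁴/7.7 × 10⁻⁴)·(+1.9) = 35.0045 psu.
Increase required: 35.0045 − 34.66 = 0.3445 psu.

0.34 psu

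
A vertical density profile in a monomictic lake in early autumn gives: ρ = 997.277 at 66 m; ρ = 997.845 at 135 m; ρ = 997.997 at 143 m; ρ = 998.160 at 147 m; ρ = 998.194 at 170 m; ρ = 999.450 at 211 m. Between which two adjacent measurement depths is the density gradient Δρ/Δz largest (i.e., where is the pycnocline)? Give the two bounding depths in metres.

143–147 m

Compute the density gradient over each adjacent pair:
  66–135 m: Δρ/Δz = 0.568/69 = 8.2 × 10⁻³ kg m⁻⁴
  135–143 m: Δρ/Δz = 0.152/8 = 0.019 kg m⁻⁴
  143–147 m: Δρ/Δz = 0.163/4 = 0.041 kg m⁻⁴
  147–170 m: Δρ/Δz = 0.034/23 = 1.5 × 10⁻³ kg m⁻⁴
  170–211 m: Δρ/Δz = 1.256/41 = 0.031 kg m⁻⁴
The largest gradient is in the 143–147 m interval — the pycnocline.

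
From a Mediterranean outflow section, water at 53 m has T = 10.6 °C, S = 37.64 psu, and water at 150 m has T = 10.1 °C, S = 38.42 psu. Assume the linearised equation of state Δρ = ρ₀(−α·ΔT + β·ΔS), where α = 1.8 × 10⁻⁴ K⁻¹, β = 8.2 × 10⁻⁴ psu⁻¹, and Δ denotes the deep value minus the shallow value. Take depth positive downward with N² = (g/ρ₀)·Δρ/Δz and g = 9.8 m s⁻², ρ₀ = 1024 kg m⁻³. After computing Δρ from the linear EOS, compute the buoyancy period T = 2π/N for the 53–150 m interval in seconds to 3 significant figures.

ΔT = -0.5 K, ΔS = +0.78 psu (deep − shallow).
Δρ/ρ₀ = −αΔT + βΔS = 9.00 × 10⁻⁵ + 6.396 × 10⁻⁴ = 7.296 × 10⁻⁴, so Δρ ≈ 0.7471 kg m⁻³.
N² = (g/ρ₀)·Δρ/Δz = g·(Δρ/ρ₀)/Δz = 9.8 × 7.296 × 10⁻⁴ / 97 = 7.3712 × 10⁻⁵ s⁻².
N = √(7.3712 × 10⁻⁵) = 8.5856 × 10⁻³ rad s⁻¹ → T = 2π/N = 731.83 s ≈ 732 s.

732 s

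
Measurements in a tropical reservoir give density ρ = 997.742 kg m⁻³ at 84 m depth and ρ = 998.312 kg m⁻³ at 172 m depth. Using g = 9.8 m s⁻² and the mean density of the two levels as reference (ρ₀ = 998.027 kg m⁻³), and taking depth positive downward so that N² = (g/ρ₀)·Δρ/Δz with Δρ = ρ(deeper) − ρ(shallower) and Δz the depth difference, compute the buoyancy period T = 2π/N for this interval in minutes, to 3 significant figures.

13.1 min

Δρ = 998.312 − 997.742 = 0.570 kg m⁻³ over Δz = 172 − 84 = 88 m.
N² = (9.8/998.027) × (0.570/88) = 6.3603 × 10⁻⁵ s⁻².
N = √(6.3603 × 10⁻⁵) = 7.9751 × 10⁻³ rad s⁻¹, so T = 2π/N = 787.85 s = 13.131 min ≈ 13.1 min.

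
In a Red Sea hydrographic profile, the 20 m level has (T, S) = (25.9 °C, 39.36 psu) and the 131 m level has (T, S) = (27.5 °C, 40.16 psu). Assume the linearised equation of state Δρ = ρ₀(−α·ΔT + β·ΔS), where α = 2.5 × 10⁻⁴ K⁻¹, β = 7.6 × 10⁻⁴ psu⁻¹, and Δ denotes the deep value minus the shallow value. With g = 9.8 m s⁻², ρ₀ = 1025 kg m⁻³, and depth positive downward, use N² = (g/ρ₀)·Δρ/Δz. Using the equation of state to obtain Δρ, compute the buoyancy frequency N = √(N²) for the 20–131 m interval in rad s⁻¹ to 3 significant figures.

ΔT = +1.6 K, ΔS = +0.80 psu (deep − shallow).
Δρ/ρ₀ = −αΔT + βΔS = -4.00 × 10⁻⁴ + 6.08 × 10⁻⁴ = 2.08 × 10⁻⁴, so Δρ ≈ 0.2132 kg m⁻³.
N² = (g/ρ₀)·Δρ/Δz = g·(Δρ/ρ₀)/Δz = 9.8 × 2.08 × 10⁻⁴ / 111 = 1.8364 × 10⁻⁵ s⁻².
N = √(1.8364 × 10⁻⁵) = 4.2853 × 10⁻³ rad s⁻¹ ≈ 4.29 × 10⁻³ rad s⁻¹.

4.29 × 10⁻³ rad s⁻¹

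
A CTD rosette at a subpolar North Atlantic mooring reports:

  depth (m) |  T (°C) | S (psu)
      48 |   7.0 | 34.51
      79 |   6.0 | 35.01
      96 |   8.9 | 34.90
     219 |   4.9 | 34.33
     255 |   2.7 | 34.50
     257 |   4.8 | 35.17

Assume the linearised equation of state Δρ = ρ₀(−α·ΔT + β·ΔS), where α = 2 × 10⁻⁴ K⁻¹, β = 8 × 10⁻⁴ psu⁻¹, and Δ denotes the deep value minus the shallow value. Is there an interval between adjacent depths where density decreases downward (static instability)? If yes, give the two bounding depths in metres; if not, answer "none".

79–96 m

Evaluate Δρ/ρ₀ = −αΔT + βΔS across each adjacent pair:
  48–79 m: −αΔT+βΔS = −(2 × 10⁻⁴)(-1.0)+(8 × 10⁻⁴)(+0.50) = 6.0 × 10⁻⁴ → stable
  79–96 m: −αΔT+βΔS = −(2 × 10⁻⁴)(+2.9)+(8 × 10⁻⁴)(-0.11) = -6.7 × 10⁻⁴ → UNSTABLE
  96–219 m: −αΔT+βΔS = −(2 × 10⁻⁴)(-4.0)+(8 × 10⁻⁴)(-0.57) = 3.4 × 10⁻⁴ → stable
  219–255 m: −αΔT+βΔS = −(2 × 10⁻⁴)(-2.2)+(8 × 10⁻⁴)(+0.17) = 5.8 × 10⁻⁴ → stable
  255–257 m: −αΔT+βΔS = −(2 × 10⁻⁴)(+2.1)+(8 × 10⁻⁴)(+0.67) = 1.2 × 10⁻⁴ → stable
The 79–96 m interval has Δρ < 0: lighter water underlies denser water.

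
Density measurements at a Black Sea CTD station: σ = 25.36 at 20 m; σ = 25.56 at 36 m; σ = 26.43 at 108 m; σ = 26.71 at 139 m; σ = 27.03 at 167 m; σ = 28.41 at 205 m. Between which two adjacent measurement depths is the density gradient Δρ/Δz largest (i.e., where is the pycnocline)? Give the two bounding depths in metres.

Compute the density gradient over each adjacent pair:
  20–36 m: Δρ/Δz = 0.20/16 = 0.013 kg m⁻⁴
  36–108 m: Δρ/Δz = 0.87/72 = 0.012 kg m⁻⁴
  108–139 m: Δρ/Δz = 0.28/31 = 9.0 × 10⁻³ kg m⁻⁴
  139–167 m: Δρ/Δz = 0.32/28 = 0.011 kg m⁻⁴
  167–205 m: Δρ/Δz = 1.38/38 = 0.036 kg m⁻⁴
The largest gradient is in the 167–205 m interval — the pycnocline.

167–205 m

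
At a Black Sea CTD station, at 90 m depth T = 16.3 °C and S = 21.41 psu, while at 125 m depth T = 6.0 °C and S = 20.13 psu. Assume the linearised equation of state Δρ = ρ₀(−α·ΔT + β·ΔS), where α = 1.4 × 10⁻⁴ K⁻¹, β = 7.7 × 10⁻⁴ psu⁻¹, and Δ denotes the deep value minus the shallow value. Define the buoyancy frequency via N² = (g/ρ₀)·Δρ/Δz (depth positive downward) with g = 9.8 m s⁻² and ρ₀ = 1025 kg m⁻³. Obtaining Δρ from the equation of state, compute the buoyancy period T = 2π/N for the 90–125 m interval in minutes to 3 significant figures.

9.26 min

ΔT = -10.3 K, ΔS = -1.28 psu (deep − shallow).
Δρ/ρ₀ = −αΔT + βΔS = 1.442 × 10⁻³ − 9.856 × 10⁻⁴ = 4.564 × 10⁻⁴, so Δρ ≈ 0.4678 kg m⁻³.
N² = (g/ρ₀)·Δρ/Δz = g·(Δρ/ρ₀)/Δz = 9.8 × 4.564 × 10⁻⁴ / 35 = 1.2779 × 10⁻⁴ s⁻².
N = √(1.2779 × 10⁻⁴) = 0.011304 rad s⁻¹ → T = 2π/N = 555.84 s = 9.2640 min ≈ 9.26 min.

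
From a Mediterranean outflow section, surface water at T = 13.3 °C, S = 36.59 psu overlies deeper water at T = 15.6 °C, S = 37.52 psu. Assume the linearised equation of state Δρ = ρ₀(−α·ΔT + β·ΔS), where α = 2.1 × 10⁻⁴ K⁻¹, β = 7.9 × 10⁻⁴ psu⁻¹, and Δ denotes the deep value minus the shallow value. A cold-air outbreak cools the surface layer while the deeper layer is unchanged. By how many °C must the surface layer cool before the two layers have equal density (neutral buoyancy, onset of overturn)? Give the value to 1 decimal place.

Neutral buoyancy requires Δρ = 0, i.e. −α(T_deep − T_surf′) + β(S_deep − S_surf) = 0.
T_surf′ = T_deep − (β/α)·ΔS = 15.6 − (7.9 × 10⁻⁴/2.1 × 10⁻⁴)·(+0.93) = 12.101 °C.
Cooling required: 13.3 − (12.101) = 1.199 °C.

1.2 °C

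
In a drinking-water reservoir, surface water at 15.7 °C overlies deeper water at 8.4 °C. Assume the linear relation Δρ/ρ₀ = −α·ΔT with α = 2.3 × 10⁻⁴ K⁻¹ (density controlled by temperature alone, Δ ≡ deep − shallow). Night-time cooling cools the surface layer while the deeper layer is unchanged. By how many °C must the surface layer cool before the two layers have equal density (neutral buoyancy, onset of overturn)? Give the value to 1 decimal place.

With temperature the only control, equal density requires T_surf′ = T_deep.
T_surf′ = 8.4 °C.
Cooling required: 15.7 − 8.4 = 7.3 °C.

7.3 °C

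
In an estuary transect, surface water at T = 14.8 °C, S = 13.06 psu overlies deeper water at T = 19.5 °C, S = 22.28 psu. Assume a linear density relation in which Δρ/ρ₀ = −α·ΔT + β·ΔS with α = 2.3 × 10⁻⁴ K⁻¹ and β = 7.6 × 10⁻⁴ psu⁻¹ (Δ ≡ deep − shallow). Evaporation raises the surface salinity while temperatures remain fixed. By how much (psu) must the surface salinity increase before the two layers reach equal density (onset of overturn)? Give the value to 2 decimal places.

Neutral buoyancy requires −α(T_deep − T_surf) + β(S_deep − S_surf′) = 0.
S_surf′ = S_deep − (α/β)·ΔT = 22.28 − (2.3 × 10⁻⁴/7.6 × 10⁻⁴)·(+4.7) = 20.8576 psu.
Increase required: 20.8576 − 13.06 = 7.7976 psu.

7.80 psu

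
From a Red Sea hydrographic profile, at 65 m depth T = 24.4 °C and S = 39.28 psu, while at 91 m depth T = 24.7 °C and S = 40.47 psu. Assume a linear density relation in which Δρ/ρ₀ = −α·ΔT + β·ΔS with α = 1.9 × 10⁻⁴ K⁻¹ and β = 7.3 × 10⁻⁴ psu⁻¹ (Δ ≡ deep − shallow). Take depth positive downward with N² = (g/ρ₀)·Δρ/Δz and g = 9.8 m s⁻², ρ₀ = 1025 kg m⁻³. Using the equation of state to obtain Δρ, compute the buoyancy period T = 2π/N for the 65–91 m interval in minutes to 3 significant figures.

5.99 min

ΔT = +0.3 K, ΔS = +1.19 psu (deep − shallow).
Δρ/ρ₀ = −αΔT + βΔS = -5.70 × 10⁻⁵ + 8.687 × 10⁻⁴ = 8.117 × 10⁻⁴, so Δρ ≈ 0.8320 kg m⁻³.
N² = (g/ρ₀)·Δρ/Δz = g·(Δρ/ρ₀)/Δz = 9.8 × 8.117 × 10⁻⁴ / 26 = 3.0595 × 10⁻⁴ s⁻².
N = √(3.0595 × 10⁻⁴) = 0.017491 rad s⁻¹ → T = 2π/N = 359.22 s = 5.9870 min ≈ 5.99 min.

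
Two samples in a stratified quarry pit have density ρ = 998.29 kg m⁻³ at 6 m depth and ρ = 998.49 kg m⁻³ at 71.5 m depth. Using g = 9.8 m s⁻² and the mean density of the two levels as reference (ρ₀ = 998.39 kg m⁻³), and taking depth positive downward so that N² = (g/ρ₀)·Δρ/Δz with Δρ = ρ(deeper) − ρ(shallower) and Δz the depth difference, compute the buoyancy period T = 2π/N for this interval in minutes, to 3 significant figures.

Δρ = 998.49 − 998.29 = 0.20 kg m⁻³ over Δz = 71.5 − 6 = 65.5 m.
N² = (9.8/998.39) × (0.20/65.5) = 2.9972 × 10⁻⁵ s⁻².
N = √(2.9972 × 10⁻⁵) = 5.4747 × 10⁻³ rad s⁻¹, so T = 2π/N = 1.1477 × 10³ s = 19.128 min ≈ 19.1 min.

19.1 min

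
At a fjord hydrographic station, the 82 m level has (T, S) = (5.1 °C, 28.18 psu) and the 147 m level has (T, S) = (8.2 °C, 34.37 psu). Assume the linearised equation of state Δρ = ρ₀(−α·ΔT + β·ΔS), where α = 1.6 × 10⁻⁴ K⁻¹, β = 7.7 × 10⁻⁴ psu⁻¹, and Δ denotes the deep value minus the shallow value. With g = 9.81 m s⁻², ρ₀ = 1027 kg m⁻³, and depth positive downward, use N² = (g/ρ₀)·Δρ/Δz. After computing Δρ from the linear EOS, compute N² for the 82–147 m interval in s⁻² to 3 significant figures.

6.44 × 10⁻⁴ s⁻²

ΔT = +3.1 K, ΔS = +6.19 psu (deep − shallow).
Δρ/ρ₀ = −αΔT + βΔS = -4.96 × 10⁻⁴ + 4.7663 × 10⁻³ = 4.2703 × 10⁻³, so Δρ ≈ 4.386 kg m⁻³.
N² = (g/ρ₀)·Δρ/Δz = g·(Δρ/ρ₀)/Δz = 9.81 × 4.2703 × 10⁻³ / 65 = 6.4449 × 10⁻⁴ s⁻² ≈ 6.44 × 10⁻⁴ s⁻².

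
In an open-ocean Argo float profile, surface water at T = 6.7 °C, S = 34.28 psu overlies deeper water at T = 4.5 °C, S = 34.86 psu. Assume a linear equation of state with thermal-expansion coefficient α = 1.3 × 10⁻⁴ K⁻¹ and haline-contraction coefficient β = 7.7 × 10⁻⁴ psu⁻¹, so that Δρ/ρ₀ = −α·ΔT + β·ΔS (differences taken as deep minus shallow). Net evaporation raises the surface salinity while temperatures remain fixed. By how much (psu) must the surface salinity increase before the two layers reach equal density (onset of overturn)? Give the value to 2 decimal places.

0.95 psu

Neutral buoyancy requires −α(T_deep − T_surf) + β(S_deep − S_surf′) = 0.
S_surf′ = S_deep − (α/β)·ΔT = 34.86 − (1.3 × 10⁻⁴/7.7 × 10⁻⁴)·(-2.2) = 35.2314 psu.
Increase required: 35.2314 − 34.28 = 0.9514 psu.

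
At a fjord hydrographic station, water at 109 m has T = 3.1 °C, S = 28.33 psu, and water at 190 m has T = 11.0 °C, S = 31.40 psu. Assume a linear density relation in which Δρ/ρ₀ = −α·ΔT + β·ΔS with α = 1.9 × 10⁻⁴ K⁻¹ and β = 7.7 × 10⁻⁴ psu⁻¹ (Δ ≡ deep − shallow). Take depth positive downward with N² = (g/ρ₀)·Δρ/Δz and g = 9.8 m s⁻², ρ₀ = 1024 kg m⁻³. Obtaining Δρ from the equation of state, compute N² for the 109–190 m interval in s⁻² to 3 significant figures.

1.04 × 10⁻⁴ s⁻²

ΔT = +7.9 K, ΔS = +3.07 psu (deep − shallow).
Δρ/ρ₀ = −αΔT + βΔS = -1.501 × 10⁻³ + 2.3639 × 10⁻³ = 8.629 × 10⁻⁴, so Δρ ≈ 0.8836 kg m⁻³.
N² = (g/ρ₀)·Δρ/Δz = g·(Δρ/ρ₀)/Δz = 9.8 × 8.629 × 10⁻⁴ / 81 = 1.0440 × 10⁻⁴ s⁻² ≈ 1.04 × 10⁻⁴ s⁻².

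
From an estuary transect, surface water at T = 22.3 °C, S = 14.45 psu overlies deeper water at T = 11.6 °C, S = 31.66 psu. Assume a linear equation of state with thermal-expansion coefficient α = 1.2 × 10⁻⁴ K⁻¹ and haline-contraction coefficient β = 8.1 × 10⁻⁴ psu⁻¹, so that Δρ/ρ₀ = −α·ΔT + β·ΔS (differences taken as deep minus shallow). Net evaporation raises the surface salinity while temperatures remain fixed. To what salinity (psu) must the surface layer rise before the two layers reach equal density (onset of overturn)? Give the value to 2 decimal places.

Neutral buoyancy requires −α(T_deep − T_surf) + β(S_deep − S_surf′) = 0.
S_surf′ = S_deep − (α/β)·ΔT = 31.66 − (1.2 × 10⁻⁴/8.1 × 10⁻⁴)·(-10.7) = 33.2452 psu.
Increase required: 33.2452 − 14.45 = 18.7952 psu.

33.25 psu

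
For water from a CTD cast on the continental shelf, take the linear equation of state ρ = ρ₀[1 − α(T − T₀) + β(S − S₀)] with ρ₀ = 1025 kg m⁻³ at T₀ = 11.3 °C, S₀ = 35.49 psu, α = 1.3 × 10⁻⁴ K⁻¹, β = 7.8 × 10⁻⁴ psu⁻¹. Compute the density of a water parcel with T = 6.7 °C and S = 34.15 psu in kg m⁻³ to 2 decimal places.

1024.54 kg m⁻³

T − T₀ = -4.6 K, S − S₀ = -1.34 psu.
Bracket = 1 − α·(-4.6) + β·(-1.34) = 1 + (-4.472 × 10⁻⁴) = 0.9995528.
ρ = 1025 × 0.9995528 = 1024.54 kg m⁻³.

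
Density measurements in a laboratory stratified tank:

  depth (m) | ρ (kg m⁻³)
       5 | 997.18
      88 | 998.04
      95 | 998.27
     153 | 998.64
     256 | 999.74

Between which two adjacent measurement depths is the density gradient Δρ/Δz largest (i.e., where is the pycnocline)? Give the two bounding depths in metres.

Compute the density gradient over each adjacent pair:
  5–88 m: Δρ/Δz = 0.86/83 = 0.010 kg m⁻⁴
  88–95 m: Δρ/Δz = 0.23/7 = 0.033 kg m⁻⁴
  95–153 m: Δρ/Δz = 0.37/58 = 6.4 × 10⁻³ kg m⁻⁴
  153–256 m: Δρ/Δz = 1.10/103 = 0.011 kg m⁻⁴
The largest gradient is in the 88–95 m interval — the pycnocline.

88–95 m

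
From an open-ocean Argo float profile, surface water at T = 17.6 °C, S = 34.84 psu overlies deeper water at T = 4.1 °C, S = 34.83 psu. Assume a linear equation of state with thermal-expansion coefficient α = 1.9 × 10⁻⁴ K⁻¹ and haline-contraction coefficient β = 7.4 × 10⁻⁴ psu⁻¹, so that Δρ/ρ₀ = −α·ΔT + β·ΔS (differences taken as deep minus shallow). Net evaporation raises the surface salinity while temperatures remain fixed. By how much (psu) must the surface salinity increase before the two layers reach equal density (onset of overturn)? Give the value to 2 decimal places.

3.46 psu

Neutral buoyancy requires −α(T_deep − T_surf) + β(S_deep − S_surf′) = 0.
S_surf′ = S_deep − (α/β)·ΔT = 34.83 − (1.9 × 10⁻⁴/7.4 × 10⁻⁴)·(-13.5) = 38.2962 psu.
Increase required: 38.2962 − 34.84 = 3.4562 psu.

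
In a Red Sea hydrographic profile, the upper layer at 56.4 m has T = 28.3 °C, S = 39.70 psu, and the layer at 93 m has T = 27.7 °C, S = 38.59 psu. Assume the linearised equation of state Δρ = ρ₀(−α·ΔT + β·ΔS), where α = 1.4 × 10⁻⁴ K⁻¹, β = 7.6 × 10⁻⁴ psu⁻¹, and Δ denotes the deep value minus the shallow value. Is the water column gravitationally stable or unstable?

ΔT = 27.7 − 28.3 = -0.6 K and ΔS = 38.59 − 39.70 = -1.11 psu (deep − shallow).
−αΔT = 8.40 × 10⁻⁵; βΔS = -8.436 × 10⁻⁴; sum Δρ/ρ₀ = -7.596 × 10⁻⁴.
Δρ/ρ₀ < 0, so Δρ < 0: deeper water is lighter → statically unstable; the column would overturn.

unstable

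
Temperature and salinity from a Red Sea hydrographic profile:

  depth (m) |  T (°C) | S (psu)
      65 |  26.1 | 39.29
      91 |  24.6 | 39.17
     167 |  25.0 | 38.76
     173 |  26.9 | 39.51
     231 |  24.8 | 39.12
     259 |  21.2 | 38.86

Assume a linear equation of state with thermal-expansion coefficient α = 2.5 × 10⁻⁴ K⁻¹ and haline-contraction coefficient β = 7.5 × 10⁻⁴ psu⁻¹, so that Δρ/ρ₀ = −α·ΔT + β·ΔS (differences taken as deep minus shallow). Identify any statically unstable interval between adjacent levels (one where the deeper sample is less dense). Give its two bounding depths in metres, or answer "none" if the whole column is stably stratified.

Evaluate Δρ/ρ₀ = −αΔT + βΔS across each adjacent pair:
  65–91 m: −αΔT+βΔS = −(2.5 × 10⁻⁴)(-1.5)+(7.5 × 10⁻⁴)(-0.12) = 2.8 × 10⁻⁴ → stable
  91–167 m: −αΔT+βΔS = −(2.5 × 10⁻⁴)(+0.4)+(7.5 × 10⁻⁴)(-0.41) = -4.1 × 10⁻⁴ → UNSTABLE
  167–173 m: −αΔT+βΔS = −(2.5 × 10⁻⁴)(+1.9)+(7.5 × 10⁻⁴)(+0.75) = 8.8 × 10⁻⁵ → stable
  173–231 m: −αΔT+βΔS = −(2.5 × 10⁻⁴)(-2.1)+(7.5 × 10⁻⁴)(-0.39) = 2.3 × 10⁻⁴ → stable
  231–259 m: −αΔT+βΔS = −(2.5 × 10⁻⁴)(-3.6)+(7.5 × 10⁻⁴)(-0.26) = 7.1 × 10⁻⁴ → stable
The 91–167 m interval has Δρ < 0: lighter water underlies denser water.

91–167 m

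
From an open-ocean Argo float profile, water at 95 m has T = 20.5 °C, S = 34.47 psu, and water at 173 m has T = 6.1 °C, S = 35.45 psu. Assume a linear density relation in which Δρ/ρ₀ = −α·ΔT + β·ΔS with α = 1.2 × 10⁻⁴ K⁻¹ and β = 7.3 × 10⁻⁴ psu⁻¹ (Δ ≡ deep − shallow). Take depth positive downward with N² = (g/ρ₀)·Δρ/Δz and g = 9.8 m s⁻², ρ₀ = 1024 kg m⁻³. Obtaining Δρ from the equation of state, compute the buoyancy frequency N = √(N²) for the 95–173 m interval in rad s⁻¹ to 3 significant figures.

0.0175 rad s⁻¹

ΔT = -14.4 K, ΔS = +0.98 psu (deep − shallow).
Δρ/ρ₀ = −αΔT + βΔS = 1.728 × 10⁻³ + 7.154 × 10⁻⁴ = 2.4434 × 10⁻³, so Δρ ≈ 2.502 kg m⁻³.
N² = (g/ρ₀)·Δρ/Δz = g·(Δρ/ρ₀)/Δz = 9.8 × 2.4434 × 10⁻³ / 78 = 3.0699 × 10⁻⁴ s⁻².
N = √(3.0699 × 10⁻⁴) = 0.017521 rad s⁻¹ ≈ 0.0175 rad s⁻¹.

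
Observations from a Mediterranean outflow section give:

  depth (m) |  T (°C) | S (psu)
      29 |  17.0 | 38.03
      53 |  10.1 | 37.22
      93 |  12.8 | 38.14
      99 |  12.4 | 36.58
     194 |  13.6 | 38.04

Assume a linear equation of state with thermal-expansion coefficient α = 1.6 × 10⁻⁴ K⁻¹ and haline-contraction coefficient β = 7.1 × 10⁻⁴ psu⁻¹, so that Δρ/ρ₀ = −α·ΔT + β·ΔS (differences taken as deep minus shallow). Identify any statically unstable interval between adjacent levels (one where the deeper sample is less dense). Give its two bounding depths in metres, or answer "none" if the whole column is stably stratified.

93–99 m

Evaluate Δρ/ρ₀ = −αΔT + βΔS across each adjacent pair:
  29–53 m: −αΔT+βΔS = −(1.6 × 10⁻⁴)(-6.9)+(7.1 × 10⁻⁴)(-0.81) = 5.3 × 10⁻⁴ → stable
  53–93 m: −αΔT+βΔS = −(1.6 × 10⁻⁴)(+2.7)+(7.1 × 10⁻⁴)(+0.92) = 2.2 × 10⁻⁴ → stable
  93–99 m: −αΔT+βΔS = −(1.6 × 10⁻⁴)(-0.4)+(7.1 × 10⁻⁴)(-1.56) = -1.0 × 10⁻³ → UNSTABLE
  99–194 m: −αΔT+βΔS = −(1.6 × 10⁻⁴)(+1.2)+(7.1 × 10⁻⁴)(+1.46) = 8.4 × 10⁻⁴ → stable
The 93–99 m interval has Δρ < 0: lighter water underlies denser water.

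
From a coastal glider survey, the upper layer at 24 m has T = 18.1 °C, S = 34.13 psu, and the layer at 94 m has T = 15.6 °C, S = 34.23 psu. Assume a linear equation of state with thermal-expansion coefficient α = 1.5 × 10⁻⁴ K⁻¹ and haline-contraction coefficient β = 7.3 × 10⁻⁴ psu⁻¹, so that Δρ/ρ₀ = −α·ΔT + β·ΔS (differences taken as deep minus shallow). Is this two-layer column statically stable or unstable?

ΔT = 15.6 − 18.1 = -2.5 K and ΔS = 34.23 − 34.13 = +0.10 psu (deep − shallow).
−αΔT = 3.75 × 10⁻⁴; βΔS = 7.30 × 10⁻⁵; sum Δρ/ρ₀ = 4.48 × 10⁻⁴.
Δρ/ρ₀ > 0, so Δρ > 0: deeper water is denser → statically stable.

stable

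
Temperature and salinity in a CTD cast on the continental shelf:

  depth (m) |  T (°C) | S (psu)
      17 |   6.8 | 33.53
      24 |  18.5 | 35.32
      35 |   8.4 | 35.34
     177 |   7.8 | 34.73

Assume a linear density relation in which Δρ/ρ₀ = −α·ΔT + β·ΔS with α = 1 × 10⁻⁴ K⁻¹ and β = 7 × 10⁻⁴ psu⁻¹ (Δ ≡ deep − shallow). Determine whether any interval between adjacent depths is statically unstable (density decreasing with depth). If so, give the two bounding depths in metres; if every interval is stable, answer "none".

35–177 m

Evaluate Δρ/ρ₀ = −αΔT + βΔS across each adjacent pair:
  17–24 m: −αΔT+βΔS = −(1 × 10⁻⁴)(+11.7)+(7 × 10⁻⁴)(+1.79) = 8.3 × 10⁻⁵ → stable
  24–35 m: −αΔT+βΔS = −(1 × 10⁻⁴)(-10.1)+(7 × 10⁻⁴)(+0.02) = 1.0 × 10⁻³ → stable
  35–177 m: −αΔT+βΔS = −(1 × 10⁻⁴)(-0.6)+(7 × 10⁻⁴)(-0.61) = -3.7 × 10⁻⁴ → UNSTABLE
The 35–177 m interval has Δρ < 0: lighter water underlies denser water.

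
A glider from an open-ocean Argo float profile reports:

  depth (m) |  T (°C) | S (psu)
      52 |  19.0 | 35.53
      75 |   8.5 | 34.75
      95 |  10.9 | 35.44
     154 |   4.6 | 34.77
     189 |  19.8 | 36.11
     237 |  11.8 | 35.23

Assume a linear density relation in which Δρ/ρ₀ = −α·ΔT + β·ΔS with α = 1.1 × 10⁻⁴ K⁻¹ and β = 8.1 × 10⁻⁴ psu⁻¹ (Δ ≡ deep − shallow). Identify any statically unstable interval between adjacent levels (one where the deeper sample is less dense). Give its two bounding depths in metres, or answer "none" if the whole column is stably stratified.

154–189 m

Evaluate Δρ/ρ₀ = −αΔT + βΔS across each adjacent pair:
  52–75 m: −αΔT+βΔS = −(1.1 × 10⁻⁴)(-10.5)+(8.1 × 10⁻⁴)(-0.78) = 5.2 × 10⁻⁴ → stable
  75–95 m: −αΔT+βΔS = −(1.1 × 10⁻⁴)(+2.4)+(8.1 × 10⁻⁴)(+0.69) = 2.9 × 10⁻⁴ → stable
  95–154 m: −αΔT+βΔS = −(1.1 × 10⁻⁴)(-6.3)+(8.1 × 10⁻⁴)(-0.67) = 1.5 × 10⁻⁴ → stable
  154–189 m: −αΔT+βΔS = −(1.1 × 10⁻⁴)(+15.2)+(8.1 × 10⁻⁴)(+1.34) = -5.9 × 10⁻⁴ → UNSTABLE
  189–237 m: −αΔT+βΔS = −(1.1 × 10⁻⁴)(-8.0)+(8.1 × 10⁻⁴)(-0.88) = 1.7 × 10⁻⁴ → stable
The 154–189 m interval has Δρ < 0: lighter water underlies denser water.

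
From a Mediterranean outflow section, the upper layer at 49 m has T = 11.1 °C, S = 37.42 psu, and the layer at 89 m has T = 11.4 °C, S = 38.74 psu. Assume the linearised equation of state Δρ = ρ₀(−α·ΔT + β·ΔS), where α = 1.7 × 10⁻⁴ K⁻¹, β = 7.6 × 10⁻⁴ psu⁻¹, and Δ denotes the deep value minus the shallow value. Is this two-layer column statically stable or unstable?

ΔT = 11.4 − 11.1 = +0.3 K and ΔS = 38.74 − 37.42 = +1.32 psu (deep − shallow).
−αΔT = -5.10 × 10⁻⁵; βΔS = 1.0032 × 10⁻³; sum Δρ/ρ₀ = 9.522 × 10⁻⁴.
Δρ/ρ₀ > 0, so Δρ > 0: deeper water is denser → statically stable.

stable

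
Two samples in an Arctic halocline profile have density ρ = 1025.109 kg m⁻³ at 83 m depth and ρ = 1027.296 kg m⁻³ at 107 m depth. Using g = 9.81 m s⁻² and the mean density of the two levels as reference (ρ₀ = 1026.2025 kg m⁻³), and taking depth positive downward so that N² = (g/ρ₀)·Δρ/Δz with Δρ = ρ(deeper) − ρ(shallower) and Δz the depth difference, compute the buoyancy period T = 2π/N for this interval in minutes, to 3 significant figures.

3.55 min

Δρ = 1027.296 − 1025.109 = 2.187 kg m⁻³ over Δz = 107 − 83 = 24 m.
N² = (9.81/1026.2025) × (2.187/24) = 8.7111 × 10⁻⁴ s⁻².
N = √(8.7111 × 10⁻⁴) = 0.029515 rad s⁻¹, so T = 2π/N = 212.88 s = 3.5480 min ≈ 3.55 min.
N² > 0, so the interval is statically stable.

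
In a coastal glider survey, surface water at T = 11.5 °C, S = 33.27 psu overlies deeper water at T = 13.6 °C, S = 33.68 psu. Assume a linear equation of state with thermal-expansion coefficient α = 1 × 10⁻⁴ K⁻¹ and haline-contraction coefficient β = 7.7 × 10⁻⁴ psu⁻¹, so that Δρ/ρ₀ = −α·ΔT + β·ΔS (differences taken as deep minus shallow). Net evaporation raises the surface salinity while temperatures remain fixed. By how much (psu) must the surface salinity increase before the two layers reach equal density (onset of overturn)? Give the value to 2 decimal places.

Neutral buoyancy requires −α(T_deep − T_surf) + β(S_deep − S_surf′) = 0.
S_surf′ = S_deep − (α/β)·ΔT = 33.68 − (1 × 10⁻⁴/7.7 × 10⁻⁴)·(+2.1) = 33.4073 psu.
Increase required: 33.4073 − 33.27 = 0.1373 psu.

0.14 psu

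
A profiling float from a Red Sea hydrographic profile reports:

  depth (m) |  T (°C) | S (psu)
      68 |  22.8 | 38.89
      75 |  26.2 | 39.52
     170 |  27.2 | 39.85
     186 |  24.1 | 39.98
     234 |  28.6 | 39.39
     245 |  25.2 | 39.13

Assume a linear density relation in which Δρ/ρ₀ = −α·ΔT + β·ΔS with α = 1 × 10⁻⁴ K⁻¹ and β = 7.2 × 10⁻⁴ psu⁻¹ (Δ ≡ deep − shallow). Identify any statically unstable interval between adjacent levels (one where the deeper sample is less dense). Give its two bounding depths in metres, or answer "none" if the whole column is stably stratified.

186–234 m

Evaluate Δρ/ρ₀ = −αΔT + βΔS across each adjacent pair:
  68–75 m: −αΔT+βΔS = −(1 × 10⁻⁴)(+3.4)+(7.2 × 10⁻⁴)(+0.63) = 1.1 × 10⁻⁴ → stable
  75–170 m: −αΔT+βΔS = −(1 × 10⁻⁴)(+1.0)+(7.2 × 10⁻⁴)(+0.33) = 1.4 × 10⁻⁴ → stable
  170–186 m: −αΔT+βΔS = −(1 × 10⁻⁴)(-3.1)+(7.2 × 10⁻⁴)(+0.13) = 4.0 × 10⁻⁴ → stable
  186–234 m: −αΔT+βΔS = −(1 × 10⁻⁴)(+4.5)+(7.2 × 10⁻⁴)(-0.59) = -8.7 × 10⁻⁴ → UNSTABLE
  234–245 m: −αΔT+βΔS = −(1 × 10⁻⁴)(-3.4)+(7.2 × 10⁻⁴)(-0.26) = 1.5 × 10⁻⁴ → stable
The 186–234 m interval has Δρ < 0: lighter water underlies denser water.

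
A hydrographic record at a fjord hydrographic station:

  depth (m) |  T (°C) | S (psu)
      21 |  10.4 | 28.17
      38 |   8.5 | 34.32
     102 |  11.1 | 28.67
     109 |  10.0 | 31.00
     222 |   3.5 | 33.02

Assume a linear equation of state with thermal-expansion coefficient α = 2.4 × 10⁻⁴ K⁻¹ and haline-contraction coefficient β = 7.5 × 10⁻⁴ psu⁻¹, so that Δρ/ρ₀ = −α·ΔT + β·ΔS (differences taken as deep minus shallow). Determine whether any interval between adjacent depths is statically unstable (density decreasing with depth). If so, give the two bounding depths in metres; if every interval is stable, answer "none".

Evaluate Δρ/ρ₀ = −αΔT + βΔS across each adjacent pair:
  21–38 m: −αΔT+βΔS = −(2.4 × 10⁻⁴)(-1.9)+(7.5 × 10⁻⁴)(+6.15) = 5.1 × 10⁻³ → stable
  38–102 m: −αΔT+βΔS = −(2.4 × 10⁻⁴)(+2.6)+(7.5 × 10⁻⁴)(-5.65) = -4.9 × 10⁻³ → UNSTABLE
  102–109 m: −αΔT+βΔS = −(2.4 × 10⁻⁴)(-1.1)+(7.5 × 10⁻⁴)(+2.33) = 2.0 × 10⁻³ → stable
  109–222 m: −αΔT+βΔS = −(2.4 × 10⁻⁴)(-6.5)+(7.5 × 10⁻⁴)(+2.02) = 3.1 × 10⁻³ → stable
The 38–102 m interval has Δρ < 0: lighter water underlies denser water.

38–102 m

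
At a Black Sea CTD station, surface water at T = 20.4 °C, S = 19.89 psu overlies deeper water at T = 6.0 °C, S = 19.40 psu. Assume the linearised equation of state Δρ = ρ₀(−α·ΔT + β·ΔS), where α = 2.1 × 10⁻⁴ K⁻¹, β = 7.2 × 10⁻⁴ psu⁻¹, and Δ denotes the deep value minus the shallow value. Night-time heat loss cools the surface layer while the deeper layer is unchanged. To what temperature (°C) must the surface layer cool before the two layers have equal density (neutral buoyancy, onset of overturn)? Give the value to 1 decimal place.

7.7 °C

Neutral buoyancy requires Δρ = 0, i.e. −α(T_deep − T_surf′) + β(S_deep − S_surf) = 0.
T_surf′ = T_deep − (β/α)·ΔS = 6.0 − (7.2 × 10⁻⁴/2.1 × 10⁻⁴)·(-0.49) = 7.680 °C.
Cooling required: 20.4 − (7.680) = 12.720 °C.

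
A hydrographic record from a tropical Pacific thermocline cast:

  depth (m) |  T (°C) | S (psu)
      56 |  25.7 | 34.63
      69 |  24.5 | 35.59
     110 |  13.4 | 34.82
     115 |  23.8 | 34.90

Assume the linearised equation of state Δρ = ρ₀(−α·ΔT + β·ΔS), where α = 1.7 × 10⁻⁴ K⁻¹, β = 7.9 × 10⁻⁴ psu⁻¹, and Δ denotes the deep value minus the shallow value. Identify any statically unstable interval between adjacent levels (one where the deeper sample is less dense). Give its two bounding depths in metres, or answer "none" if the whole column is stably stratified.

Evaluate Δρ/ρ₀ = −αΔT + βΔS across each adjacent pair:
  56–69 m: −αΔT+βΔS = −(1.7 × 10⁻⁴)(-1.2)+(7.9 × 10⁻⁴)(+0.96) = 9.6 × 10⁻⁴ → stable
  69–110 m: −αΔT+βΔS = −(1.7 × 10⁻⁴)(-11.1)+(7.9 × 10⁻⁴)(-0.77) = 1.3 × 10⁻³ → stable
  110–115 m: −αΔT+βΔS = −(1.7 × 10⁻⁴)(+10.4)+(7.9 × 10⁻⁴)(+0.08) = -1.7 × 10⁻³ → UNSTABLE
The 110–115 m interval has Δρ < 0: lighter water underlies denser water.

110–115 m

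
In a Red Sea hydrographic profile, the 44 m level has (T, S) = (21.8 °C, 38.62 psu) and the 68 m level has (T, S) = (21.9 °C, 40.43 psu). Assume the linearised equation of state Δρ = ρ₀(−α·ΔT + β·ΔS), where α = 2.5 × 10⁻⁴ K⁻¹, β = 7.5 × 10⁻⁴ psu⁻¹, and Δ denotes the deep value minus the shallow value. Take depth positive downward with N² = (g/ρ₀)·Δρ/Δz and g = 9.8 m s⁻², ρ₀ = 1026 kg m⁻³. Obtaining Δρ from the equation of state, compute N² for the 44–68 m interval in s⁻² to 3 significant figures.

5.44 × 10⁻⁴ s⁻²

ΔT = +0.1 K, ΔS = +1.81 psu (deep − shallow).
Δρ/ρ₀ = −αΔT + βΔS = -2.50 × 10⁻⁵ + 1.3575 × 10⁻³ = 1.3325 × 10⁻³, so Δρ ≈ 1.367 kg m⁻³.
N² = (g/ρ₀)·Δρ/Δz = g·(Δρ/ρ₀)/Δz = 9.8 × 1.3325 × 10⁻³ / 24 = 5.4410 × 10⁻⁴ s⁻² ≈ 5.44 × 10⁻⁴ s⁻².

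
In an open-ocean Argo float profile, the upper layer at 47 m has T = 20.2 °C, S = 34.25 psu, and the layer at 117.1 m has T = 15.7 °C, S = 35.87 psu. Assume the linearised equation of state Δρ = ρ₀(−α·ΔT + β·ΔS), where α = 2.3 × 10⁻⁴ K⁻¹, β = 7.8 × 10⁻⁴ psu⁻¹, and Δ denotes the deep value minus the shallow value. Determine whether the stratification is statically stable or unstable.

stable

ΔT = 15.7 − 20.2 = -4.5 K and ΔS = 35.87 − 34.25 = +1.62 psu (deep − shallow).
−αΔT = 1.035 × 10⁻³; βΔS = 1.2636 × 10⁻³; sum Δρ/ρ₀ = 2.2986 × 10⁻³.
Δρ/ρ₀ > 0, so Δρ > 0: deeper water is denser → statically stable.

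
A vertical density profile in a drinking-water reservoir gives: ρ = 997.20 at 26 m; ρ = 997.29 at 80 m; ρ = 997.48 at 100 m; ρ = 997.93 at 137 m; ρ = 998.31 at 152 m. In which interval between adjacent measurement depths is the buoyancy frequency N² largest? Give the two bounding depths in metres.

Compute the density gradient over each adjacent pair:
  26–80 m: Δρ/Δz = 0.09/54 = 1.7 × 10⁻³ kg m⁻⁴
  80–100 m: Δρ/Δz = 0.19/20 = 9.5 × 10⁻³ kg m⁻⁴
  100–137 m: Δρ/Δz = 0.45/37 = 0.012 kg m⁻⁴
  137–152 m: Δρ/Δz = 0.38/15 = 0.025 kg m⁻⁴
The largest gradient is in the 137–152 m interval — the pycnocline.

137–152 m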